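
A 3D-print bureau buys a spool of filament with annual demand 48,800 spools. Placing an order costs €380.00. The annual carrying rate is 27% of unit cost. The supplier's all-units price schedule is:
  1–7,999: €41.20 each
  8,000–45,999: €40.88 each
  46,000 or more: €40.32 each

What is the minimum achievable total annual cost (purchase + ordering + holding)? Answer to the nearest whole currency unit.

Holding cost per unit per year at price C is H = 0.27·C.
Evaluate total cost at each tier's feasible EOQ or, if the EOQ is below the tier, at the tier's minimum quantity.
EOQ at €41.20 = 1825.9 (feasible in tier 1): TC = 48,800×€41.20 + (48,800/1825.9)×380 + (1825.9/2)×0.27×€41.20 = €2,030,871.74.
EOQ at €40.88 = 1833.1 < 8000, so use break Q=8000: TC = 48,800×€40.88 + (48,800/8000.0)×380 + (8000.0/2)×0.27×€40.88 = €2,041,412.40.
EOQ at €40.32 = 1845.8 < 46000, so use break Q=46000: TC = 48,800×€40.32 + (48,800/46000.0)×380 + (46000.0/2)×0.27×€40.32 = €2,218,406.33.
Lowest total cost among the candidates is at Q = 1825.9.

TC* ≈ €2,030,872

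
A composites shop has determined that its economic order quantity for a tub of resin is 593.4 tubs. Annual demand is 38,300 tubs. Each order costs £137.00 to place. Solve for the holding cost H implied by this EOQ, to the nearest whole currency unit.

The basic EOQ model gives Q* = √(2DS/H); rearrange for the unknown.
From Q* = √(2DS/H): H = 2DS / Q*² = 2 × 38,300 × 137 / 593.4² = 29.8026.

H ≈ £30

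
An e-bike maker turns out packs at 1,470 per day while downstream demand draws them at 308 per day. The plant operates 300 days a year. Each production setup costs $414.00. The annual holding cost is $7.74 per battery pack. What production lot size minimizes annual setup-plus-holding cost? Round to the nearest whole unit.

Annual demand D = 308 × 300 = 92,400.
Production build-up factor (1 − d/p) = 1 − 308/1,470 = 0.7905.
Q* = √(2DS / (H(1 − d/p))) = √(2 × 92,400 × 414 / (7.74 × 0.7905)).
= √(76,507,200 / 6.1183) ≈ 3536.196.

Q* ≈ 3,536 packs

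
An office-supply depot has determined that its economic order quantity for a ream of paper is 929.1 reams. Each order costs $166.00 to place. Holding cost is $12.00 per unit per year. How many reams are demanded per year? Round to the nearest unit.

The basic EOQ model gives Q* = √(2DS/H); rearrange for the unknown.
From Q* = √(2DS/H): D = Q*²H / (2S) = 929.1² × 12 / (2 × 166) = 31200.969.

D ≈ 31,201 reams per year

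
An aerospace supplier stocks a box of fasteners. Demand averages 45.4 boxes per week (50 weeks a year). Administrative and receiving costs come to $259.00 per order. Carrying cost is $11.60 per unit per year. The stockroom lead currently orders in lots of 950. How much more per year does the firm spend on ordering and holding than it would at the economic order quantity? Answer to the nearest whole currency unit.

Extra cost ≈ $2,436 per year

Annual demand D = 45.4 × 50 = 2,270.
EOQ = √(2DS/H) = √(2 × 2,270 × 259 / 11.6) ≈ 318.38.
Cost at Q* = (D/Q*)S + (Q*/2)H = √(2DSH) ≈ $3,693.23.
Cost at Q = 950: (2,270/950)×259 + (950/2)×11.6 = $618.87 + $5,510.00 = $6,128.87.
Excess = $6,128.87 − $3,693.23 = $2,435.64.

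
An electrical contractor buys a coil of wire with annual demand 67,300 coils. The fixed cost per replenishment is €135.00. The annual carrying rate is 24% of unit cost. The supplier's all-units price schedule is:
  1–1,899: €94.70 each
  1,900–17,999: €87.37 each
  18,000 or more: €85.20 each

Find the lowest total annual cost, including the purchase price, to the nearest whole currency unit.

Holding cost per unit per year at price C is H = 0.24·C.
For each price level, check whether its EOQ is feasible; otherwise the best quantity at that price is the breakpoint.
EOQ at €94.70 = 894.1 (feasible in tier 1): TC = 67,300×€94.70 + (67,300/894.1)×135 + (894.1/2)×0.24×€94.70 = €6,393,632.17.
EOQ at €87.37 = 930.9 < 1900, so use break Q=1900: TC = 67,300×€87.37 + (67,300/1900.0)×135 + (1900.0/2)×0.24×€87.37 = €5,904,703.20.
EOQ at €85.20 = 942.7 < 18000, so use break Q=18000: TC = 67,300×€85.20 + (67,300/18000.0)×135 + (18000.0/2)×0.24×€85.20 = €5,918,496.75.
Lowest total cost among the candidates is at Q = 1900.0.

TC* ≈ €5,904,703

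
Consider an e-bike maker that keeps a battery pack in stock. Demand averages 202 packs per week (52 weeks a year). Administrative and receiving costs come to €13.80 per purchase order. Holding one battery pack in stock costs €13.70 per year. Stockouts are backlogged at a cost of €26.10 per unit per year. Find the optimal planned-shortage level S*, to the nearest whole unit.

S* ≈ 62 packs

Annual demand D = 202 × 52 = 10,504.
With planned backorders, Q* = √(2DS/H) · √((H+B)/B).
√(2DS/H) = √(2 × 10,504 × 13.8 / 13.7) = 145.469.
√((H+B)/B) = √((13.7+26.1)/26.1) = 1.2349.
Q* ≈ 179.636.
S* = Q* · H/(H+B) = 179.636 × 13.7/39.8 ≈ 61.834.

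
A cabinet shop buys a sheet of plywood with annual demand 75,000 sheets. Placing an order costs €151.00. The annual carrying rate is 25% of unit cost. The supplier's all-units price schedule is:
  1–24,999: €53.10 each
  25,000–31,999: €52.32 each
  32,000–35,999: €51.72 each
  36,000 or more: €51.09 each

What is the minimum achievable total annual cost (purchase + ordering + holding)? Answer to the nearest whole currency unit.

TC* ≈ €3,999,840

Holding cost per unit per year at price C is H = 0.25·C.
Evaluate total cost at each tier's feasible EOQ or, if the EOQ is below the tier, at the tier's minimum quantity.
EOQ at €53.10 = 1306.2 (feasible in tier 1): TC = 75,000×€53.10 + (75,000/1306.2)×151 + (1306.2/2)×0.25×€53.10 = €3,999,840.09.
EOQ at €52.32 = 1315.9 < 25000, so use break Q=25000: TC = 75,000×€52.32 + (75,000/25000.0)×151 + (25000.0/2)×0.25×€52.32 = €4,087,953.00.
EOQ at €51.72 = 1323.5 < 32000, so use break Q=32000: TC = 75,000×€51.72 + (75,000/32000.0)×151 + (32000.0/2)×0.25×€51.72 = €4,086,233.91.
EOQ at €51.09 = 1331.7 < 36000, so use break Q=36000: TC = 75,000×€51.09 + (75,000/36000.0)×151 + (36000.0/2)×0.25×€51.09 = €4,061,969.58.
Lowest total cost among the candidates is at Q = 1306.2.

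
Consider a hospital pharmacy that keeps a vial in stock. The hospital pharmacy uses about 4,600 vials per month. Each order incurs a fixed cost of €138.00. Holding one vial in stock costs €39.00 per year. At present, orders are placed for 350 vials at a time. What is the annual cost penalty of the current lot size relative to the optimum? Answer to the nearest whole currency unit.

Annual demand D = 4,600 × 12 = 55,200.
EOQ = √(2DS/H) = √(2 × 55,200 × 138 / 39) ≈ 625.02.
Cost at Q* = (D/Q*)S + (Q*/2)H = √(2DSH) ≈ €24,375.66.
Cost at Q = 350: (55,200/350)×138 + (350/2)×39 = €21,764.57 + €6,825.00 = €28,589.57.
Excess = €28,589.57 − €24,375.66 = €4,213.91.

Extra cost ≈ €4,214 per year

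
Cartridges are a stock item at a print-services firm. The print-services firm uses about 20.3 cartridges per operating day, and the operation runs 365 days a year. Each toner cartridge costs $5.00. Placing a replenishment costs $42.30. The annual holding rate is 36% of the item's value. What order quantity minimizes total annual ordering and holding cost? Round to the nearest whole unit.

Annual demand D = 20.3 × 365 = 7,409.5.
Holding cost H = 0.36 × $5.00 = $1.8000 per unit per year.
EOQ = √(2DS / H) = √(2 × 7,409.5 × 42.3 / 1.8).
= √(626,843.7 / 1.8) = √348,246.5 ≈ 590.124.

Q* ≈ 590 cartridges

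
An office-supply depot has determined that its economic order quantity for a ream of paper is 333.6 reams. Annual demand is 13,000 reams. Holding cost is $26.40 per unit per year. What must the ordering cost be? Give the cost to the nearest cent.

Squaring Q* = √(2DS/H) gives Q*² = 2DS/H.
From Q* = √(2DS/H): S = Q*²H / (2D) = 333.6² × 26.4 / (2 × 13,000) = 113.0011.

S ≈ $113.00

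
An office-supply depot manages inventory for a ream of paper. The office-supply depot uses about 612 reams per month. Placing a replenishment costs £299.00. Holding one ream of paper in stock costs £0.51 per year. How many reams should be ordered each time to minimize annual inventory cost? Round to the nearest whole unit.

Annual demand D = 612 × 12 = 7,344.
EOQ = √(2DS / H) = √(2 × 7,344 × 299 / 0.51).
= √(4,391,712 / 0.51) = √8,611,200 ≈ 2934.485.

Q* ≈ 2,934 reams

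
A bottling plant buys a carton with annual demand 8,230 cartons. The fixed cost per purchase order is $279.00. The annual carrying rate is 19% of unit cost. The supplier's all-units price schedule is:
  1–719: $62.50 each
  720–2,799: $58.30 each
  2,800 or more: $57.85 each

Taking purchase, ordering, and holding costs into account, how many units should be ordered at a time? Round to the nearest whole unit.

Q* ≈ 720 cartons

Holding cost per unit per year at price C is H = 0.19·C.
Candidates are each tier's EOQ (if it falls in that tier) and each price-break quantity.
EOQ at $62.50 = 621.9 (feasible in tier 1): TC = 8,230×$62.50 + (8,230/621.9)×279 + (621.9/2)×0.19×$62.50 = $521,759.72.
EOQ at $58.30 = 643.9 < 720, so use break Q=720: TC = 8,230×$58.30 + (8,230/720.0)×279 + (720.0/2)×0.19×$58.30 = $486,985.84.
EOQ at $57.85 = 646.4 < 2800, so use break Q=2800: TC = 8,230×$57.85 + (8,230/2800.0)×279 + (2800.0/2)×0.19×$57.85 = $492,313.66.
Lowest total cost is $486,985.84 at Q = 720.0.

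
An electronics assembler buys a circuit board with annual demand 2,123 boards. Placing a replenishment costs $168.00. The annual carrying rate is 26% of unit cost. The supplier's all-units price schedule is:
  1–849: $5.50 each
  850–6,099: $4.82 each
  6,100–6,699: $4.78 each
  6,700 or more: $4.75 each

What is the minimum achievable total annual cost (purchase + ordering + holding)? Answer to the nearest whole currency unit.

Holding cost per unit per year at price C is H = 0.26·C.
Evaluate total cost at each tier's feasible EOQ or, if the EOQ is below the tier, at the tier's minimum quantity.
EOQ at $5.50 = 706.3 (feasible in tier 1): TC = 2,123×$5.50 + (2,123/706.3)×168 + (706.3/2)×0.26×$5.50 = $12,686.48.
EOQ at $4.82 = 754.5 < 850, so use break Q=850: TC = 2,123×$4.82 + (2,123/850.0)×168 + (850.0/2)×0.26×$4.82 = $11,185.07.
EOQ at $4.78 = 757.6 < 6100, so use break Q=6100: TC = 2,123×$4.78 + (2,123/6100.0)×168 + (6100.0/2)×0.26×$4.78 = $13,996.95.
EOQ at $4.75 = 760.0 < 6700, so use break Q=6700: TC = 2,123×$4.75 + (2,123/6700.0)×168 + (6700.0/2)×0.26×$4.75 = $14,274.73.
Lowest total cost among the candidates is at Q = 850.0.

TC* ≈ $11,185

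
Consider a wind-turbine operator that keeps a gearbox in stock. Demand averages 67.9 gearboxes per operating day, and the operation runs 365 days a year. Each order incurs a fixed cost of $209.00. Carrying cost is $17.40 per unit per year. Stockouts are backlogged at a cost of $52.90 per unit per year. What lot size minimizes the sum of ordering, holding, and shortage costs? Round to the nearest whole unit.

Annual demand D = 67.9 × 365 = 24,783.5.
With planned backorders, Q* = √(2DS/H) · √((H+B)/B).
√(2DS/H) = √(2 × 24,783.5 × 209 / 17.4) = 771.605.
√((H+B)/B) = √((17.4+52.9)/52.9) = 1.1528.
Q* ≈ 889.497.

Q* ≈ 889 gearboxes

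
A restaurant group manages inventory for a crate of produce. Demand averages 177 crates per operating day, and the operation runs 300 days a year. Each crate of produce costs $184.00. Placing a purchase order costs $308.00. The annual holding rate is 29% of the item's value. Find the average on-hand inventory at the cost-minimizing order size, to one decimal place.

Annual demand D = 177 × 300 = 53,100.
Holding cost H = 0.29 × $184.00 = $53.3600 per unit per year.
The optimal lot size = √(2DS/H) = √(2 × 53,100 × 308 / 53.36) ≈ 782.94.
Average inventory = Q*/2 ≈ 782.94 / 2 = 391.471.

Average inventory ≈ 391.5 crates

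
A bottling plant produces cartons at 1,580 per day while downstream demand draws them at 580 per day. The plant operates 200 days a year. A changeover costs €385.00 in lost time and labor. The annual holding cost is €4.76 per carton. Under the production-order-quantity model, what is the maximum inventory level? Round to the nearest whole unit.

I_max ≈ 3,446 cartons

Annual demand D = 580 × 200 = 116,000.
Production build-up factor (1 − d/p) = 1 − 580/1,580 = 0.6329.
Q* = √(2DS / (H(1 − d/p))) = √(2 × 116,000 × 385 / (4.76 × 0.6329)).
= √(89,320,000 / 3.0127) ≈ 5445.019.
Maximum inventory = Q*(1 − d/p) = 5445.019 × 0.6329 ≈ 3446.215.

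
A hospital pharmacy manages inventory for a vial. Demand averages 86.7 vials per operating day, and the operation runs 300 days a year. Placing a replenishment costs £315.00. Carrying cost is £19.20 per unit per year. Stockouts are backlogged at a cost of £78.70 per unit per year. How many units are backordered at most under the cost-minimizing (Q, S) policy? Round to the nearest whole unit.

S* ≈ 202 vials

Annual demand D = 86.7 × 300 = 26,010.
With planned backorders, Q* = √(2DS/H) · √((H+B)/B).
√(2DS/H) = √(2 × 26,010 × 315 / 19.2) = 923.825.
√((H+B)/B) = √((19.2+78.7)/78.7) = 1.1153.
Q* ≈ 1030.371.
S* = Q* · H/(H+B) = 1030.371 × 19.2/97.9 ≈ 202.075.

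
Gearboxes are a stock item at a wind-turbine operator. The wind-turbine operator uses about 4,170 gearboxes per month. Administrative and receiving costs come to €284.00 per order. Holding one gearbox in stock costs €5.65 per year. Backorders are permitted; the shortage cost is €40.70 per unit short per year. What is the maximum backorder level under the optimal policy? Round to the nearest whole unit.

S* ≈ 292 gearboxes

Annual demand D = 4,170 × 12 = 50,040.
With planned backorders, Q* = √(2DS/H) · √((H+B)/B).
√(2DS/H) = √(2 × 50,040 × 284 / 5.65) = 2242.893.
√((H+B)/B) = √((5.65+40.7)/40.7) = 1.0672.
Q* ≈ 2393.516.
S* = Q* · H/(H+B) = 2393.516 × 5.65/46.35 ≈ 291.766.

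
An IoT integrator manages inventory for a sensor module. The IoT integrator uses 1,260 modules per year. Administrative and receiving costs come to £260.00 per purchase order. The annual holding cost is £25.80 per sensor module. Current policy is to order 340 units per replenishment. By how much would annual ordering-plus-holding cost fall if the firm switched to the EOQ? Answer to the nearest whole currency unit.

Extra cost ≈ £1,238 per year

EOQ = √(2DS/H) = √(2 × 1,260 × 260 / 25.8) ≈ 159.36.
Cost at Q* = (D/Q*)S + (Q*/2)H = √(2DSH) ≈ £4,111.47.
Cost at Q = 340: (1,260/340)×260 + (340/2)×25.8 = £963.53 + £4,386.00 = £5,349.53.
Excess = £5,349.53 − £4,111.47 = £1,238.06.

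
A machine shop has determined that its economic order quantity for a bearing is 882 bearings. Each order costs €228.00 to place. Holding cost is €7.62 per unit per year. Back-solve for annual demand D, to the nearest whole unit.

D ≈ 13,000 bearings per year

Squaring Q* = √(2DS/H) gives Q*² = 2DS/H.
From Q* = √(2DS/H): D = Q*²H / (2S) = 882² × 7.62 / (2 × 228) = 12999.519.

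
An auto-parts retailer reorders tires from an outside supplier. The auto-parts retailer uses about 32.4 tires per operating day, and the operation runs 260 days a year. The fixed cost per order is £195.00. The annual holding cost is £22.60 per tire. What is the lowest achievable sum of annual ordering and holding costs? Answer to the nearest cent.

TC* ≈ £8,616.79

Annual demand D = 32.4 × 260 = 8,424.
EOQ = √(2DS/H) = √(2 × 8,424 × 195 / 22.6) ≈ 381.27.
At Q*, ordering cost (D/Q*)S equals holding cost (Q*/2)H, each = √(DSH/2).
Minimum total = √(2DSH) = √(2 × 8,424 × 195 × 22.6) ≈ 8616.794.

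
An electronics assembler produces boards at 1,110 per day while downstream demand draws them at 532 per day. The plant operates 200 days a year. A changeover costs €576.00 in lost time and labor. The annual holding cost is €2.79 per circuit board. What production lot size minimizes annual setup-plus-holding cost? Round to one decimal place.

Annual demand D = 532 × 200 = 106,400.
Production build-up factor (1 − d/p) = 1 − 532/1,110 = 0.5207.
Q* = √(2DS / (H(1 − d/p))) = √(2 × 106,400 × 576 / (2.79 × 0.5207)).
= √(122,572,800 / 1.4528) ≈ 9185.283.

Q* ≈ 9,185.3 boards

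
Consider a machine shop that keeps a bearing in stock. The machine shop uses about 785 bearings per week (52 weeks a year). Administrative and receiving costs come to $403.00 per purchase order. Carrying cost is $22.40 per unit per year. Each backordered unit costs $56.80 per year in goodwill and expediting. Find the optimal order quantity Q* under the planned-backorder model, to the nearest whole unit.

Annual demand D = 785 × 52 = 40,820.
With planned backorders, Q* = √(2DS/H) · √((H+B)/B).
√(2DS/H) = √(2 × 40,820 × 403 / 22.4) = 1211.937.
√((H+B)/B) = √((22.4+56.8)/56.8) = 1.1808.
Q* ≈ 1431.095.

Q* ≈ 1,431 bearings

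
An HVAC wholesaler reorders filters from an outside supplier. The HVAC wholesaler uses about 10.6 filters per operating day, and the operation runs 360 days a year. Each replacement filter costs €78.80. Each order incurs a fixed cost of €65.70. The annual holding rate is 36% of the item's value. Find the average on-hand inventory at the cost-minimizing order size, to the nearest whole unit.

Average inventory ≈ 66 filters

Annual demand D = 10.6 × 360 = 3,816.
Holding cost H = 0.36 × €78.80 = €28.3680 per unit per year.
Q* = √(2DS/H) = √(2 × 3,816 × 65.7 / 28.368) ≈ 132.95.
Average inventory = Q*/2 ≈ 132.95 / 2 = 66.475.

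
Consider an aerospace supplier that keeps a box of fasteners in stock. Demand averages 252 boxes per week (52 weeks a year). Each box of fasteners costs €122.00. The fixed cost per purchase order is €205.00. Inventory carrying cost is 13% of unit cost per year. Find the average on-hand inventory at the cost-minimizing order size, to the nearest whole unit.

Average inventory ≈ 291 boxes

Annual demand D = 252 × 52 = 13,104.
Holding cost H = 0.13 × €122.00 = €15.8600 per unit per year.
Q* = √(2DS/H) = √(2 × 13,104 × 205 / 15.86) ≈ 582.03.
Average inventory = Q*/2 ≈ 582.03 / 2 = 291.013.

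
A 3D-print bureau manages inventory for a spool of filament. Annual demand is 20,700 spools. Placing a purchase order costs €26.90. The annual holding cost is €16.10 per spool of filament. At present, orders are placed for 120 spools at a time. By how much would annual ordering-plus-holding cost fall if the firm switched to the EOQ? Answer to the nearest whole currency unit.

Extra cost ≈ €1,372 per year

EOQ = √(2DS/H) = √(2 × 20,700 × 26.9 / 16.1) ≈ 263.00.
Cost at Q* = (D/Q*)S + (Q*/2)H = √(2DSH) ≈ €4,234.37.
Cost at Q = 120: (20,700/120)×26.9 + (120/2)×16.1 = €4,640.25 + €966.00 = €5,606.25.
Excess = €5,606.25 − €4,234.37 = €1,371.88.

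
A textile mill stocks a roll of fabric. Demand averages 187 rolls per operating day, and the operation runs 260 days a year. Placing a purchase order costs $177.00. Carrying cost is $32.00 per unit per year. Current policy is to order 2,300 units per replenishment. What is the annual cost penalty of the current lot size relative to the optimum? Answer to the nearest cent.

Extra cost ≈ $17,073.19 per year

Annual demand D = 187 × 260 = 48,620.
EOQ = √(2DS/H) = √(2 × 48,620 × 177 / 32) ≈ 733.39.
Cost at Q* = (D/Q*)S + (Q*/2)H = √(2DSH) ≈ $23,468.43.
Cost at Q = 2,300: (48,620/2,300)×177 + (2,300/2)×32 = $3,741.63 + $36,800.00 = $40,541.63.
Excess = $40,541.63 − $23,468.43 = $17,073.19.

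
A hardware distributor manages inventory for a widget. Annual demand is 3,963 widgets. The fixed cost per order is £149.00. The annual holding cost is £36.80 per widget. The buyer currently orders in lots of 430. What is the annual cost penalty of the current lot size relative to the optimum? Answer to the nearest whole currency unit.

Extra cost ≈ £2,693 per year

EOQ = √(2DS/H) = √(2 × 3,963 × 149 / 36.8) ≈ 179.14.
Cost at Q* = (D/Q*)S + (Q*/2)H = √(2DSH) ≈ £6,592.41.
Cost at Q = 430: (3,963/430)×149 + (430/2)×36.8 = £1,373.23 + £7,912.00 = £9,285.23.
Excess = £9,285.23 − £6,592.41 = £2,692.82.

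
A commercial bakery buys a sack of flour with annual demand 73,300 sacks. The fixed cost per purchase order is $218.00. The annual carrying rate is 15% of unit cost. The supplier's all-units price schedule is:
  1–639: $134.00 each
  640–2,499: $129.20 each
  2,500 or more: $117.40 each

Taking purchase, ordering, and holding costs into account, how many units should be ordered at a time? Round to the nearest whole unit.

Holding cost per unit per year at price C is H = 0.15·C.
For each price level, check whether its EOQ is feasible; otherwise the best quantity at that price is the breakpoint.
Tier 1 ($134.00): EOQ = 1260.9 exceeds tier's upper bound 639, so this tier is dominated.
EOQ at $129.20 = 1284.2 (feasible in tier 2): TC = 73,300×$129.20 + (73,300/1284.2)×218 + (1284.2/2)×0.15×$129.20 = $9,495,246.98.
EOQ at $117.40 = 1347.1 < 2500, so use break Q=2500: TC = 73,300×$117.40 + (73,300/2500.0)×218 + (2500.0/2)×0.15×$117.40 = $8,633,824.26.
Lowest total cost is $8,633,824.26 at Q = 2500.0.

Q* ≈ 2,500 sacks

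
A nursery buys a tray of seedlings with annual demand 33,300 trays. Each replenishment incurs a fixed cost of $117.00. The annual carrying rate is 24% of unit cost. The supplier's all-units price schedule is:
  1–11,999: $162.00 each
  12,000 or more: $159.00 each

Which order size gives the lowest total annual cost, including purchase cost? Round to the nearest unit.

Holding cost per unit per year at price C is H = 0.24·C.
Candidates are each tier's EOQ (if it falls in that tier) and each price-break quantity.
EOQ at $162.00 = 447.7 (feasible in tier 1): TC = 33,300×$162.00 + (33,300/447.7)×117 + (447.7/2)×0.24×$162.00 = $5,412,005.77.
EOQ at $159.00 = 451.9 < 12000, so use break Q=12000: TC = 33,300×$159.00 + (33,300/12000.0)×117 + (12000.0/2)×0.24×$159.00 = $5,523,984.67.
Lowest total cost is $5,412,005.77 at Q = 447.7.

Q* ≈ 448 trays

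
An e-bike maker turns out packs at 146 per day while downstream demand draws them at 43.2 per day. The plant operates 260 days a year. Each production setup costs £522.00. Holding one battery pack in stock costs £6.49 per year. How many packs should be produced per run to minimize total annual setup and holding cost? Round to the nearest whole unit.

Annual demand D = 43.2 × 260 = 11,232.
Production build-up factor (1 − d/p) = 1 − 43.2/146 = 0.7041.
Q* = √(2DS / (H(1 − d/p))) = √(2 × 11,232 × 522 / (6.49 × 0.7041)).
= √(11,726,208 / 4.5697) ≈ 1601.903.

Q* ≈ 1,602 packs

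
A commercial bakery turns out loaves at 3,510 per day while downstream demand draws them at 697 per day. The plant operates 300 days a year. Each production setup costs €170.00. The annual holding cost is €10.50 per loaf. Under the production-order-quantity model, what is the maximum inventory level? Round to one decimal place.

Annual demand D = 697 × 300 = 209,100.
Production build-up factor (1 − d/p) = 1 − 697/3,510 = 0.8014.
Q* = √(2DS / (H(1 − d/p))) = √(2 × 209,100 × 170 / (10.5 × 0.8014)).
= √(71,094,000 / 8.415) ≈ 2906.635.
Maximum inventory = Q*(1 − d/p) = 2906.635 × 0.8014 ≈ 2329.449.

I_max ≈ 2,329.4 loaves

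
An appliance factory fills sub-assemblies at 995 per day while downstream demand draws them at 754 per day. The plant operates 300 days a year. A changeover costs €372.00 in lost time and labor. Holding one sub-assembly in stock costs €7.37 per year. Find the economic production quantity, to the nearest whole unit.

Q* ≈ 9,710 sub-assemblies

Annual demand D = 754 × 300 = 226,200.
Production build-up factor (1 − d/p) = 1 − 754/995 = 0.2422.
Q* = √(2DS / (H(1 − d/p))) = √(2 × 226,200 × 372 / (7.37 × 0.2422)).
= √(168,292,800 / 1.7851) ≈ 9709.616.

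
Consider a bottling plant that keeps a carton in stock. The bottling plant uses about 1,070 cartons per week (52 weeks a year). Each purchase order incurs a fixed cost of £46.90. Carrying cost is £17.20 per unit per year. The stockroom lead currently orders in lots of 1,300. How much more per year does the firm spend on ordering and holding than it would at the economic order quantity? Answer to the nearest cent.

Annual demand D = 1,070 × 52 = 55,640.
EOQ = √(2DS/H) = √(2 × 55,640 × 46.9 / 17.2) ≈ 550.85.
Cost at Q* = (D/Q*)S + (Q*/2)H = √(2DSH) ≈ £9,474.56.
Cost at Q = 1,300: (55,640/1,300)×46.9 + (1,300/2)×17.2 = £2,007.32 + £11,180.00 = £13,187.32.
Excess = £13,187.32 − £9,474.56 = £3,712.76.

Extra cost ≈ £3,712.76 per year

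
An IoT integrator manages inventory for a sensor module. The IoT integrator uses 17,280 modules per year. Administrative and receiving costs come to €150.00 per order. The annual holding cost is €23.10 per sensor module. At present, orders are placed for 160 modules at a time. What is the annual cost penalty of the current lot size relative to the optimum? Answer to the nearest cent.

Extra cost ≈ €7,104.95 per year

EOQ = √(2DS/H) = √(2 × 17,280 × 150 / 23.1) ≈ 473.73.
Cost at Q* = (D/Q*)S + (Q*/2)H = √(2DSH) ≈ €10,943.05.
Cost at Q = 160: (17,280/160)×150 + (160/2)×23.1 = €16,200.00 + €1,848.00 = €18,048.00.
Excess = €18,048.00 − €10,943.05 = €7,104.95.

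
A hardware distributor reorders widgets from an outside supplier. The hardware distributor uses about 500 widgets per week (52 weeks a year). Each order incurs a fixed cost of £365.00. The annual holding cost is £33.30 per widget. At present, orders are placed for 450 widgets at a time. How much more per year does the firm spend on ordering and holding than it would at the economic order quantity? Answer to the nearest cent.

Annual demand D = 500 × 52 = 26,000.
EOQ = √(2DS/H) = √(2 × 26,000 × 365 / 33.3) ≈ 754.96.
Cost at Q* = (D/Q*)S + (Q*/2)H = √(2DSH) ≈ £25,140.29.
Cost at Q = 450: (26,000/450)×365 + (450/2)×33.3 = £21,088.89 + £7,492.50 = £28,581.39.
Excess = £28,581.39 − £25,140.29 = £3,441.10.

Extra cost ≈ £3,441.10 per year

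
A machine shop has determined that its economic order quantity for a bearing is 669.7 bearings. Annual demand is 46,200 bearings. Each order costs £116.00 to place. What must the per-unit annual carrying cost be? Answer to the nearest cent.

The basic EOQ model gives Q* = √(2DS/H); rearrange for the unknown.
From Q* = √(2DS/H): H = 2DS / Q*² = 2 × 46,200 × 116 / 669.7² = 23.8984.

H ≈ £23.90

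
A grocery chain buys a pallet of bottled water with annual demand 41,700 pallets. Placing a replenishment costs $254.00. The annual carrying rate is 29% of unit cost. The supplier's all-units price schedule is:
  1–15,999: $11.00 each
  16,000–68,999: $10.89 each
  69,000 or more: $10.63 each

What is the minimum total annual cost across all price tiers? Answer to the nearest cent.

Holding cost per unit per year at price C is H = 0.29·C.
Candidates are each tier's EOQ (if it falls in that tier) and each price-break quantity.
EOQ at $11.00 = 2576.9 (feasible in tier 1): TC = 41,700×$11.00 + (41,700/2576.9)×254 + (2576.9/2)×0.29×$11.00 = $466,920.44.
EOQ at $10.89 = 2589.9 < 16000, so use break Q=16000: TC = 41,700×$10.89 + (41,700/16000.0)×254 + (16000.0/2)×0.29×$10.89 = $480,039.79.
EOQ at $10.63 = 2621.4 < 69000, so use break Q=69000: TC = 41,700×$10.63 + (41,700/69000.0)×254 + (69000.0/2)×0.29×$10.63 = $549,777.65.
Lowest total cost among the candidates is at Q = 2576.9.

TC* ≈ $466,920.44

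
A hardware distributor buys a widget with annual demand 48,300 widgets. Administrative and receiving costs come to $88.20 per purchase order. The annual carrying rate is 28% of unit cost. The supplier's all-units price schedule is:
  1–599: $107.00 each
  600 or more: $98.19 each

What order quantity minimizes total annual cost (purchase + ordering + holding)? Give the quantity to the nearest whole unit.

Q* ≈ 600 widgets

Holding cost per unit per year at price C is H = 0.28·C.
Candidates are each tier's EOQ (if it falls in that tier) and each price-break quantity.
EOQ at $107.00 = 533.3 (feasible in tier 1): TC = 48,300×$107.00 + (48,300/533.3)×88.2 + (533.3/2)×0.28×$107.00 = $5,184,076.95.
EOQ at $98.19 = 556.7 < 600, so use break Q=600: TC = 48,300×$98.19 + (48,300/600.0)×88.2 + (600.0/2)×0.28×$98.19 = $4,757,925.06.
Lowest total cost is $4,757,925.06 at Q = 600.0.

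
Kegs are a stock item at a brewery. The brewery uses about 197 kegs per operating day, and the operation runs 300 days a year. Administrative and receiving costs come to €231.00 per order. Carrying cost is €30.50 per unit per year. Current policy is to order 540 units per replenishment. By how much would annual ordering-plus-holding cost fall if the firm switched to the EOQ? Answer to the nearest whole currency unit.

Annual demand D = 197 × 300 = 59,100.
EOQ = √(2DS/H) = √(2 × 59,100 × 231 / 30.5) ≈ 946.16.
Cost at Q* = (D/Q*)S + (Q*/2)H = √(2DSH) ≈ €28,857.89.
Cost at Q = 540: (59,100/540)×231 + (540/2)×30.5 = €25,281.67 + €8,235.00 = €33,516.67.
Excess = €33,516.67 − €28,857.89 = €4,658.77.

Extra cost ≈ €4,659 per year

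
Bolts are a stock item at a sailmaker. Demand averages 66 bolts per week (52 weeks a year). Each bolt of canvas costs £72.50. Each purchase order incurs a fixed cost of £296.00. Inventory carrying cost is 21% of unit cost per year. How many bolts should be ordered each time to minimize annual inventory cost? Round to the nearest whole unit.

Annual demand D = 66 × 52 = 3,432.
Holding cost H = 0.21 × £72.50 = £15.2250 per unit per year.
EOQ = √(2DS / H) = √(2 × 3,432 × 296 / 15.225).
= √(2,031,744 / 15.225) = √133,447.8818 ≈ 365.305.

Q* ≈ 365 bolts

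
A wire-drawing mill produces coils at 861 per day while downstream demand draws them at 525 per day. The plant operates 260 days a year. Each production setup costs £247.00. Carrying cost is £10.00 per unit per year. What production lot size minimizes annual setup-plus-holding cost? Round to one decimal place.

Q* ≈ 4,156.8 coils

Annual demand D = 525 × 260 = 136,500.
Production build-up factor (1 − d/p) = 1 − 525/861 = 0.3902.
Q* = √(2DS / (H(1 − d/p))) = √(2 × 136,500 × 247 / (10 × 0.3902)).
= √(67,431,000 / 3.9024) ≈ 4156.825.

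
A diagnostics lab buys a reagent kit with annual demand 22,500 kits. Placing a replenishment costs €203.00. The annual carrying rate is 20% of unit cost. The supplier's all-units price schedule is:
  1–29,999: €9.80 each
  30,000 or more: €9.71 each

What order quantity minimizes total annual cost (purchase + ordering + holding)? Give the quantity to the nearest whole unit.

Q* ≈ 2,159 kits

Holding cost per unit per year at price C is H = 0.20·C.
Evaluate total cost at each tier's feasible EOQ or, if the EOQ is below the tier, at the tier's minimum quantity.
EOQ at €9.80 = 2158.9 (feasible in tier 1): TC = 22,500×€9.80 + (22,500/2158.9)×203 + (2158.9/2)×0.20×€9.80 = €224,731.38.
EOQ at €9.71 = 2168.9 < 30000, so use break Q=30000: TC = 22,500×€9.71 + (22,500/30000.0)×203 + (30000.0/2)×0.20×€9.71 = €247,757.25.
Lowest total cost is €224,731.38 at Q = 2158.9.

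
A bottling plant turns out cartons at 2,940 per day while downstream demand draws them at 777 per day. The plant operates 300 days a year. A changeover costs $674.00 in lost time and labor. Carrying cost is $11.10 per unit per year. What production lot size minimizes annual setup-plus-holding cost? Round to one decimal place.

Q* ≈ 6,203.0 cartons

Annual demand D = 777 × 300 = 233,100.
Production build-up factor (1 − d/p) = 1 − 777/2,940 = 0.7357.
Q* = √(2DS / (H(1 − d/p))) = √(2 × 233,100 × 674 / (11.1 × 0.7357)).
= √(314,218,800 / 8.1664) ≈ 6202.975.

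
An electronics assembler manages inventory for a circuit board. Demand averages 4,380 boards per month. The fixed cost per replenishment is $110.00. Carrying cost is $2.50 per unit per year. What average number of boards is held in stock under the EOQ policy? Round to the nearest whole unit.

Average inventory ≈ 1,075 boards

Annual demand D = 4,380 × 12 = 52,560.
Q* = √(2DS/H) = √(2 × 52,560 × 110 / 2.5) ≈ 2150.65.
Average inventory = Q*/2 ≈ 2150.65 / 2 = 1075.323.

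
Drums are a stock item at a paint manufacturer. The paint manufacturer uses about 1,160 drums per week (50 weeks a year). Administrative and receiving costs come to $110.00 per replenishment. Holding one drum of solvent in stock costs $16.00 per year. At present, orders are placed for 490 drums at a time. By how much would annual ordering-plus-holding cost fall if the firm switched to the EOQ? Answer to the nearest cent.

Annual demand D = 1,160 × 50 = 58,000.
EOQ = √(2DS/H) = √(2 × 58,000 × 110 / 16) ≈ 893.03.
Cost at Q* = (D/Q*)S + (Q*/2)H = √(2DSH) ≈ $14,288.46.
Cost at Q = 490: (58,000/490)×110 + (490/2)×16 = $13,020.41 + $3,920.00 = $16,940.41.
Excess = $16,940.41 − $14,288.46 = $2,651.95.

Extra cost ≈ $2,651.95 per year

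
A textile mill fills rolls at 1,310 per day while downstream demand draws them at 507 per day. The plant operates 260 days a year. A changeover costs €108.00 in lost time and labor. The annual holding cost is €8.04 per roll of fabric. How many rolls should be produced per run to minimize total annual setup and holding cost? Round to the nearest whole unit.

Q* ≈ 2,404 rolls

Annual demand D = 507 × 260 = 131,820.
Production build-up factor (1 − d/p) = 1 − 507/1,310 = 0.6130.
Q* = √(2DS / (H(1 − d/p))) = √(2 × 131,820 × 108 / (8.04 × 0.6130)).
= √(28,473,120 / 4.9283) ≈ 2403.629.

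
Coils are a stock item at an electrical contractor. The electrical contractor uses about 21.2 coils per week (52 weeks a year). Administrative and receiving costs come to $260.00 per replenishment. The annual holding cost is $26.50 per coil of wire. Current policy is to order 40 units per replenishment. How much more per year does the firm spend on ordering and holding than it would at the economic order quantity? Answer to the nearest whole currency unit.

Extra cost ≈ $3,798 per year

Annual demand D = 21.2 × 52 = 1,102.4.
EOQ = √(2DS/H) = √(2 × 1,102.4 × 260 / 26.5) ≈ 147.08.
Cost at Q* = (D/Q*)S + (Q*/2)H = √(2DSH) ≈ $3,897.57.
Cost at Q = 40: (1,102.4/40)×260 + (40/2)×26.5 = $7,165.60 + $530.00 = $7,695.60.
Excess = $7,695.60 − $3,897.57 = $3,798.03.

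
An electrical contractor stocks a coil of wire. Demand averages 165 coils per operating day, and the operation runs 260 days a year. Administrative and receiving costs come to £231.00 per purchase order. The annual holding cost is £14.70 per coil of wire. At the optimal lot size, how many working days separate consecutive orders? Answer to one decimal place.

T ≈ 7.0 days

Annual demand D = 165 × 260 = 42,900.
EOQ = √(2DS/H) = √(2 × 42,900 × 231 / 14.7) ≈ 1161.16.
Cycle time = Q*/D × 260 = 1161.16 / 42,900 × 260 ≈ 7.037 days.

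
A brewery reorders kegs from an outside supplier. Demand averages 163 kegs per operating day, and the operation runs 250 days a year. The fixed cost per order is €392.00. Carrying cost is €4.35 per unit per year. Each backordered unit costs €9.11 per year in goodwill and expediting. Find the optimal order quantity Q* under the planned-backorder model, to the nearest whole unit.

Q* ≈ 3,294 kegs

Annual demand D = 163 × 250 = 40,750.
With planned backorders, Q* = √(2DS/H) · √((H+B)/B).
√(2DS/H) = √(2 × 40,750 × 392 / 4.35) = 2710.049.
√((H+B)/B) = √((4.35+9.11)/9.11) = 1.2155.
Q* ≈ 3294.129.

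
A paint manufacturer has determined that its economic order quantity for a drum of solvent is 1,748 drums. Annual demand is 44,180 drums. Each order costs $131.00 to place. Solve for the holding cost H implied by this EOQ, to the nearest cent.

H ≈ $3.79

The basic EOQ model gives Q* = √(2DS/H); rearrange for the unknown.
From Q* = √(2DS/H): H = 2DS / Q*² = 2 × 44,180 × 131 / 1,748² = 3.7883.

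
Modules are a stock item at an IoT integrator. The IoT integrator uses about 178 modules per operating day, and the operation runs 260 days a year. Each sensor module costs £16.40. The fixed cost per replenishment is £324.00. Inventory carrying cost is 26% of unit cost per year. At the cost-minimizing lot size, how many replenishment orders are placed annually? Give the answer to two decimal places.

Annual demand D = 178 × 260 = 46,280.
Holding cost H = 0.26 × £16.40 = £4.2640 per unit per year.
Q* = √(2DS/H) = √(2 × 46,280 × 324 / 4.264) ≈ 2652.01.
Orders per year = D / Q* = 46,280 / 2652.01 ≈ 17.451.

N ≈ 17.45 orders per year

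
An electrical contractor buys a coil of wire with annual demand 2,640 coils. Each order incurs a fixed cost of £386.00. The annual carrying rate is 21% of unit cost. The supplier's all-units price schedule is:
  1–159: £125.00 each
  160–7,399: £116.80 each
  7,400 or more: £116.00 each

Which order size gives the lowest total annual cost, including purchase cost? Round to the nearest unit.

Holding cost per unit per year at price C is H = 0.21·C.
Evaluate total cost at each tier's feasible EOQ or, if the EOQ is below the tier, at the tier's minimum quantity.
Tier 1 (£125.00): EOQ = 278.6 exceeds tier's upper bound 159, so this tier is dominated.
EOQ at £116.80 = 288.3 (feasible in tier 2): TC = 2,640×£116.80 + (2,640/288.3)×386 + (288.3/2)×0.21×£116.80 = £315,422.36.
EOQ at £116.00 = 289.2 < 7400, so use break Q=7400: TC = 2,640×£116.00 + (2,640/7400.0)×386 + (7400.0/2)×0.21×£116.00 = £396,509.71.
Lowest total cost is £315,422.36 at Q = 288.3.

Q* ≈ 288 coils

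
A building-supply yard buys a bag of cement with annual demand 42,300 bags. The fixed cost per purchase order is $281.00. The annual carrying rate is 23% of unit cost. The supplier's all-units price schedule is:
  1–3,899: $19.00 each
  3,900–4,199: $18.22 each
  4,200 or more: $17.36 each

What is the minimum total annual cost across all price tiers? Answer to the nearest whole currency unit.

Holding cost per unit per year at price C is H = 0.23·C.
For each price level, check whether its EOQ is feasible; otherwise the best quantity at that price is the breakpoint.
EOQ at $19.00 = 2332.4 (feasible in tier 1): TC = 42,300×$19.00 + (42,300/2332.4)×281 + (2332.4/2)×0.23×$19.00 = $813,892.46.
EOQ at $18.22 = 2381.8 < 3900, so use break Q=3900: TC = 42,300×$18.22 + (42,300/3900.0)×281 + (3900.0/2)×0.23×$18.22 = $781,925.44.
EOQ at $17.36 = 2440.1 < 4200, so use break Q=4200: TC = 42,300×$17.36 + (42,300/4200.0)×281 + (4200.0/2)×0.23×$17.36 = $745,542.95.
Lowest total cost among the candidates is at Q = 4200.0.

TC* ≈ $745,543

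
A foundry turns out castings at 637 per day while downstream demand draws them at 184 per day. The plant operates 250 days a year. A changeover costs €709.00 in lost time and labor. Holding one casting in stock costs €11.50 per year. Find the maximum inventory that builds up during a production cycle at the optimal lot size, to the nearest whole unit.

Annual demand D = 184 × 250 = 46,000.
Production build-up factor (1 − d/p) = 1 − 184/637 = 0.7111.
Q* = √(2DS / (H(1 − d/p))) = √(2 × 46,000 × 709 / (11.5 × 0.7111)).
= √(65,228,000 / 8.1782) ≈ 2824.156.
Maximum inventory = Q*(1 − d/p) = 2824.156 × 0.7111 ≈ 2008.387.

I_max ≈ 2,008 castings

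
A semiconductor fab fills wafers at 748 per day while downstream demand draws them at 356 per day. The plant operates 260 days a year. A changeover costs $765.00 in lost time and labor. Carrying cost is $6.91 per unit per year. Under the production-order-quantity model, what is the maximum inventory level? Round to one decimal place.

Annual demand D = 356 × 260 = 92,560.
Production build-up factor (1 − d/p) = 1 − 356/748 = 0.5241.
Q* = √(2DS / (H(1 − d/p))) = √(2 × 92,560 × 765 / (6.91 × 0.5241)).
= √(141,616,800 / 3.6213) ≈ 6253.543.
Maximum inventory = Q*(1 − d/p) = 6253.543 × 0.5241 ≈ 3277.258.

I_max ≈ 3,277.3 wafers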